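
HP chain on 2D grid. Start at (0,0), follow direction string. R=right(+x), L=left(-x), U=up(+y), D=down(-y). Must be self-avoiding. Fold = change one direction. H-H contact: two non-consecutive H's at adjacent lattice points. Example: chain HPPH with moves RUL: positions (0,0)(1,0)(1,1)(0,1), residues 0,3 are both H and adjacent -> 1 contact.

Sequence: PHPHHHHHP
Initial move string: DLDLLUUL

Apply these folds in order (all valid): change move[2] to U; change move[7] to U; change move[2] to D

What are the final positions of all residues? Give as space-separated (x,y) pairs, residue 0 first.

Answer: (0,0) (0,-1) (-1,-1) (-1,-2) (-2,-2) (-3,-2) (-3,-1) (-3,0) (-3,1)

Derivation:
Initial moves: DLDLLUUL
Fold: move[2]->U => DLULLUUL (positions: [(0, 0), (0, -1), (-1, -1), (-1, 0), (-2, 0), (-3, 0), (-3, 1), (-3, 2), (-4, 2)])
Fold: move[7]->U => DLULLUUU (positions: [(0, 0), (0, -1), (-1, -1), (-1, 0), (-2, 0), (-3, 0), (-3, 1), (-3, 2), (-3, 3)])
Fold: move[2]->D => DLDLLUUU (positions: [(0, 0), (0, -1), (-1, -1), (-1, -2), (-2, -2), (-3, -2), (-3, -1), (-3, 0), (-3, 1)])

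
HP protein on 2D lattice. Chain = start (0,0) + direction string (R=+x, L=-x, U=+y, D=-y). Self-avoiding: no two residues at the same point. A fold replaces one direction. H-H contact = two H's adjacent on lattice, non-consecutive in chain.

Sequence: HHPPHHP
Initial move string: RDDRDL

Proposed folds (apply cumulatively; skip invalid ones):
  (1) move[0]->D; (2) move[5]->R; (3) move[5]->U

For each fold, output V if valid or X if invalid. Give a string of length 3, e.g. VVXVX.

Initial: RDDRDL -> [(0, 0), (1, 0), (1, -1), (1, -2), (2, -2), (2, -3), (1, -3)]
Fold 1: move[0]->D => DDDRDL VALID
Fold 2: move[5]->R => DDDRDR VALID
Fold 3: move[5]->U => DDDRDU INVALID (collision), skipped

Answer: VVX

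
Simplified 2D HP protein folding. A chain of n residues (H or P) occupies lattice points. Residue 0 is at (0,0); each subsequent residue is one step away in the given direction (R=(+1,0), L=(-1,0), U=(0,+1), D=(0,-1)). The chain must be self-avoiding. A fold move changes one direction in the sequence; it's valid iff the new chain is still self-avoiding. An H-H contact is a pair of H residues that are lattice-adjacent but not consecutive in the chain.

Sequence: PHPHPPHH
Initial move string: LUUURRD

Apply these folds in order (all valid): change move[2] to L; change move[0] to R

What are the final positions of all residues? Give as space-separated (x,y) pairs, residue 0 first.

Answer: (0,0) (1,0) (1,1) (0,1) (0,2) (1,2) (2,2) (2,1)

Derivation:
Initial moves: LUUURRD
Fold: move[2]->L => LULURRD (positions: [(0, 0), (-1, 0), (-1, 1), (-2, 1), (-2, 2), (-1, 2), (0, 2), (0, 1)])
Fold: move[0]->R => RULURRD (positions: [(0, 0), (1, 0), (1, 1), (0, 1), (0, 2), (1, 2), (2, 2), (2, 1)])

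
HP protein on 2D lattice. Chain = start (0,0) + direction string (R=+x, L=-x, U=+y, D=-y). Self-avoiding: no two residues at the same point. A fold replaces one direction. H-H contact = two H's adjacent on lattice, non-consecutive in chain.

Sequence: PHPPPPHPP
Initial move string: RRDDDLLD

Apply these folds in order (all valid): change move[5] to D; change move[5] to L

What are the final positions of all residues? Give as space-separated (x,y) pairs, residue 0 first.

Answer: (0,0) (1,0) (2,0) (2,-1) (2,-2) (2,-3) (1,-3) (0,-3) (0,-4)

Derivation:
Initial moves: RRDDDLLD
Fold: move[5]->D => RRDDDDLD (positions: [(0, 0), (1, 0), (2, 0), (2, -1), (2, -2), (2, -3), (2, -4), (1, -4), (1, -5)])
Fold: move[5]->L => RRDDDLLD (positions: [(0, 0), (1, 0), (2, 0), (2, -1), (2, -2), (2, -3), (1, -3), (0, -3), (0, -4)])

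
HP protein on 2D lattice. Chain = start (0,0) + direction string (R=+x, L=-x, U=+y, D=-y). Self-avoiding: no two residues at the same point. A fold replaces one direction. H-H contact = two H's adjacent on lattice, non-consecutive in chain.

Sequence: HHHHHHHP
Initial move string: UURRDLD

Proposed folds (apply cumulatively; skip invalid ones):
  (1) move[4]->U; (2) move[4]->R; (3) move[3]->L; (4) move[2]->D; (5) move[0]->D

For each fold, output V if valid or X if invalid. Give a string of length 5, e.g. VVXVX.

Initial: UURRDLD -> [(0, 0), (0, 1), (0, 2), (1, 2), (2, 2), (2, 1), (1, 1), (1, 0)]
Fold 1: move[4]->U => UURRULD INVALID (collision), skipped
Fold 2: move[4]->R => UURRRLD INVALID (collision), skipped
Fold 3: move[3]->L => UURLDLD INVALID (collision), skipped
Fold 4: move[2]->D => UUDRDLD INVALID (collision), skipped
Fold 5: move[0]->D => DURRDLD INVALID (collision), skipped

Answer: XXXXX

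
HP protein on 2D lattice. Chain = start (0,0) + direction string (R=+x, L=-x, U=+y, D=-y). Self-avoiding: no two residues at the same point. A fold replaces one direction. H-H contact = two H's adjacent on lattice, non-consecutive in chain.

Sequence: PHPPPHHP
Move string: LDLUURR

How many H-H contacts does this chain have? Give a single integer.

Answer: 1

Derivation:
Positions: [(0, 0), (-1, 0), (-1, -1), (-2, -1), (-2, 0), (-2, 1), (-1, 1), (0, 1)]
H-H contact: residue 1 @(-1,0) - residue 6 @(-1, 1)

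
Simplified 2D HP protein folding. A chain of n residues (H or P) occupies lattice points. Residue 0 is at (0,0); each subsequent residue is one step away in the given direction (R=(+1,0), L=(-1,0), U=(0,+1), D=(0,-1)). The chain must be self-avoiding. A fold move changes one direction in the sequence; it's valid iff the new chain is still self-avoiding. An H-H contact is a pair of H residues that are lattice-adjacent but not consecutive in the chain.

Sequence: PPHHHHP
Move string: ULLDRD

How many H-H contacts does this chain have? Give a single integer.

Answer: 1

Derivation:
Positions: [(0, 0), (0, 1), (-1, 1), (-2, 1), (-2, 0), (-1, 0), (-1, -1)]
H-H contact: residue 2 @(-1,1) - residue 5 @(-1, 0)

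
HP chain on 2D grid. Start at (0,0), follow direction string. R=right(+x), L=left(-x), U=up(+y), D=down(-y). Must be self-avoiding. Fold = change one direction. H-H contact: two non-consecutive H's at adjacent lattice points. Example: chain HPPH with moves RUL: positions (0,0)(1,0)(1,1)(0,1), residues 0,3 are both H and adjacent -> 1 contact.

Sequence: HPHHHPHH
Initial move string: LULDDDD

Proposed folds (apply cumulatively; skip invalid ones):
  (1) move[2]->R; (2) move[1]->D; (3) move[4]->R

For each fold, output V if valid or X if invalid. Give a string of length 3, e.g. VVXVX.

Answer: XVV

Derivation:
Initial: LULDDDD -> [(0, 0), (-1, 0), (-1, 1), (-2, 1), (-2, 0), (-2, -1), (-2, -2), (-2, -3)]
Fold 1: move[2]->R => LURDDDD INVALID (collision), skipped
Fold 2: move[1]->D => LDLDDDD VALID
Fold 3: move[4]->R => LDLDRDD VALID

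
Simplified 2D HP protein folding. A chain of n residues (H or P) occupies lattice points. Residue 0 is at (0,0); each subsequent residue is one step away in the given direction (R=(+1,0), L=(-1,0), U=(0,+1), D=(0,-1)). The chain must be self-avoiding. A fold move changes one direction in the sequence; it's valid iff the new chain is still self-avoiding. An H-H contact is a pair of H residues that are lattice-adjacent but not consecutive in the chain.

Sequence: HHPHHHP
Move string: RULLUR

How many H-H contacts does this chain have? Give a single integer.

Positions: [(0, 0), (1, 0), (1, 1), (0, 1), (-1, 1), (-1, 2), (0, 2)]
H-H contact: residue 0 @(0,0) - residue 3 @(0, 1)

Answer: 1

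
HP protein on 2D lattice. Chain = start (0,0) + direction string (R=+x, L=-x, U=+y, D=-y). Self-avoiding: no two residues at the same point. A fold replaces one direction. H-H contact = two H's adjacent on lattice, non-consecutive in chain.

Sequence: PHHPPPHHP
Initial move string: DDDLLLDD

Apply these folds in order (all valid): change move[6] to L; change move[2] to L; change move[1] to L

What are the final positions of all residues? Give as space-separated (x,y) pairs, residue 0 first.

Initial moves: DDDLLLDD
Fold: move[6]->L => DDDLLLLD (positions: [(0, 0), (0, -1), (0, -2), (0, -3), (-1, -3), (-2, -3), (-3, -3), (-4, -3), (-4, -4)])
Fold: move[2]->L => DDLLLLLD (positions: [(0, 0), (0, -1), (0, -2), (-1, -2), (-2, -2), (-3, -2), (-4, -2), (-5, -2), (-5, -3)])
Fold: move[1]->L => DLLLLLLD (positions: [(0, 0), (0, -1), (-1, -1), (-2, -1), (-3, -1), (-4, -1), (-5, -1), (-6, -1), (-6, -2)])

Answer: (0,0) (0,-1) (-1,-1) (-2,-1) (-3,-1) (-4,-1) (-5,-1) (-6,-1) (-6,-2)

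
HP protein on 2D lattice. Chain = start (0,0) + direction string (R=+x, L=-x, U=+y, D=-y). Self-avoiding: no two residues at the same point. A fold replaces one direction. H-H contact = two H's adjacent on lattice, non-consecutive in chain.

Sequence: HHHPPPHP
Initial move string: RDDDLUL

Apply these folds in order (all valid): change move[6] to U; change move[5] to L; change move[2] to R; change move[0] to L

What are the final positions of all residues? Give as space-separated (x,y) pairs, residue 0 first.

Initial moves: RDDDLUL
Fold: move[6]->U => RDDDLUU (positions: [(0, 0), (1, 0), (1, -1), (1, -2), (1, -3), (0, -3), (0, -2), (0, -1)])
Fold: move[5]->L => RDDDLLU (positions: [(0, 0), (1, 0), (1, -1), (1, -2), (1, -3), (0, -3), (-1, -3), (-1, -2)])
Fold: move[2]->R => RDRDLLU (positions: [(0, 0), (1, 0), (1, -1), (2, -1), (2, -2), (1, -2), (0, -2), (0, -1)])
Fold: move[0]->L => LDRDLLU (positions: [(0, 0), (-1, 0), (-1, -1), (0, -1), (0, -2), (-1, -2), (-2, -2), (-2, -1)])

Answer: (0,0) (-1,0) (-1,-1) (0,-1) (0,-2) (-1,-2) (-2,-2) (-2,-1)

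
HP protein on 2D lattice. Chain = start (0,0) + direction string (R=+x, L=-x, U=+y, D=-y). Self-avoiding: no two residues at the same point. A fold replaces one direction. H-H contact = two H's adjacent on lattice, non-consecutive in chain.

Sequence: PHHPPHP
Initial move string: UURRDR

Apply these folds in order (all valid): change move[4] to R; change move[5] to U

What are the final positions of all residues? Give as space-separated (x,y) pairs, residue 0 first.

Answer: (0,0) (0,1) (0,2) (1,2) (2,2) (3,2) (3,3)

Derivation:
Initial moves: UURRDR
Fold: move[4]->R => UURRRR (positions: [(0, 0), (0, 1), (0, 2), (1, 2), (2, 2), (3, 2), (4, 2)])
Fold: move[5]->U => UURRRU (positions: [(0, 0), (0, 1), (0, 2), (1, 2), (2, 2), (3, 2), (3, 3)])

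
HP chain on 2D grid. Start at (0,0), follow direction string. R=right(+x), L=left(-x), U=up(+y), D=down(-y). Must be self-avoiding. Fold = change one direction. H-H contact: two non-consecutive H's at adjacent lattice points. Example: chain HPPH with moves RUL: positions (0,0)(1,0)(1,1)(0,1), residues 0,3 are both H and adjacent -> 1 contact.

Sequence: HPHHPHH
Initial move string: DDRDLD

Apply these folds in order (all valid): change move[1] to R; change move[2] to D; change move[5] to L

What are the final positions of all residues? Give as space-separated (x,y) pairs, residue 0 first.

Initial moves: DDRDLD
Fold: move[1]->R => DRRDLD (positions: [(0, 0), (0, -1), (1, -1), (2, -1), (2, -2), (1, -2), (1, -3)])
Fold: move[2]->D => DRDDLD (positions: [(0, 0), (0, -1), (1, -1), (1, -2), (1, -3), (0, -3), (0, -4)])
Fold: move[5]->L => DRDDLL (positions: [(0, 0), (0, -1), (1, -1), (1, -2), (1, -3), (0, -3), (-1, -3)])

Answer: (0,0) (0,-1) (1,-1) (1,-2) (1,-3) (0,-3) (-1,-3)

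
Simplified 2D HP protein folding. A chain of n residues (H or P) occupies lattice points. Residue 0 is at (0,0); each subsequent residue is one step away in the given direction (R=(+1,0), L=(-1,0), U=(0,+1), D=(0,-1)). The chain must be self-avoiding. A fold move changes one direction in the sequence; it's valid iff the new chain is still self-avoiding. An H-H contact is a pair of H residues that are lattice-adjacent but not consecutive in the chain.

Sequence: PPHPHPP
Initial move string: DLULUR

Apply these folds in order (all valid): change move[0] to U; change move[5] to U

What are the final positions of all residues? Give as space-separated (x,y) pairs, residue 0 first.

Answer: (0,0) (0,1) (-1,1) (-1,2) (-2,2) (-2,3) (-2,4)

Derivation:
Initial moves: DLULUR
Fold: move[0]->U => ULULUR (positions: [(0, 0), (0, 1), (-1, 1), (-1, 2), (-2, 2), (-2, 3), (-1, 3)])
Fold: move[5]->U => ULULUU (positions: [(0, 0), (0, 1), (-1, 1), (-1, 2), (-2, 2), (-2, 3), (-2, 4)])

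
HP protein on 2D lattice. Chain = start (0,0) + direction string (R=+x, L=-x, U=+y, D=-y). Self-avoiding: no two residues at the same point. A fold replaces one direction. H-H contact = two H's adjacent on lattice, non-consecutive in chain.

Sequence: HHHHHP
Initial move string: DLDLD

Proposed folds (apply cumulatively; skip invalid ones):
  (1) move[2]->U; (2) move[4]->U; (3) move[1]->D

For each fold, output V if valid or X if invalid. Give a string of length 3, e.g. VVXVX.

Answer: VVX

Derivation:
Initial: DLDLD -> [(0, 0), (0, -1), (-1, -1), (-1, -2), (-2, -2), (-2, -3)]
Fold 1: move[2]->U => DLULD VALID
Fold 2: move[4]->U => DLULU VALID
Fold 3: move[1]->D => DDULU INVALID (collision), skipped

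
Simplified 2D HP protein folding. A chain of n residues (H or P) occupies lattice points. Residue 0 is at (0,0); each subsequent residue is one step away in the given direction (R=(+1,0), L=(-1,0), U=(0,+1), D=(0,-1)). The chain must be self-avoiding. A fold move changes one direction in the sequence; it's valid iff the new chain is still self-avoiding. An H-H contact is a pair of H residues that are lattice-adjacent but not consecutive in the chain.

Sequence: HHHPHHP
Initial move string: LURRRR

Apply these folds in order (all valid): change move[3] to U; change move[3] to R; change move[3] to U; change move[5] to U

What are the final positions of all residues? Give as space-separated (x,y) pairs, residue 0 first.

Initial moves: LURRRR
Fold: move[3]->U => LURURR (positions: [(0, 0), (-1, 0), (-1, 1), (0, 1), (0, 2), (1, 2), (2, 2)])
Fold: move[3]->R => LURRRR (positions: [(0, 0), (-1, 0), (-1, 1), (0, 1), (1, 1), (2, 1), (3, 1)])
Fold: move[3]->U => LURURR (positions: [(0, 0), (-1, 0), (-1, 1), (0, 1), (0, 2), (1, 2), (2, 2)])
Fold: move[5]->U => LURURU (positions: [(0, 0), (-1, 0), (-1, 1), (0, 1), (0, 2), (1, 2), (1, 3)])

Answer: (0,0) (-1,0) (-1,1) (0,1) (0,2) (1,2) (1,3)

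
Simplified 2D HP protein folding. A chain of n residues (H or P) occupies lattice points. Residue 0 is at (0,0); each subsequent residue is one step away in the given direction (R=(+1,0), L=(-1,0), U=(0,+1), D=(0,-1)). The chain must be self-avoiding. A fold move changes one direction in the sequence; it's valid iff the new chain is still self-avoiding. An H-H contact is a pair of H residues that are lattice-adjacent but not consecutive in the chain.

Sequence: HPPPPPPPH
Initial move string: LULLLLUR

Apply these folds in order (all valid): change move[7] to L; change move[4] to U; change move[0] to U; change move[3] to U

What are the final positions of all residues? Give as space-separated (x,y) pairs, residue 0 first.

Answer: (0,0) (0,1) (0,2) (-1,2) (-1,3) (-1,4) (-2,4) (-2,5) (-3,5)

Derivation:
Initial moves: LULLLLUR
Fold: move[7]->L => LULLLLUL (positions: [(0, 0), (-1, 0), (-1, 1), (-2, 1), (-3, 1), (-4, 1), (-5, 1), (-5, 2), (-6, 2)])
Fold: move[4]->U => LULLULUL (positions: [(0, 0), (-1, 0), (-1, 1), (-2, 1), (-3, 1), (-3, 2), (-4, 2), (-4, 3), (-5, 3)])
Fold: move[0]->U => UULLULUL (positions: [(0, 0), (0, 1), (0, 2), (-1, 2), (-2, 2), (-2, 3), (-3, 3), (-3, 4), (-4, 4)])
Fold: move[3]->U => UULUULUL (positions: [(0, 0), (0, 1), (0, 2), (-1, 2), (-1, 3), (-1, 4), (-2, 4), (-2, 5), (-3, 5)])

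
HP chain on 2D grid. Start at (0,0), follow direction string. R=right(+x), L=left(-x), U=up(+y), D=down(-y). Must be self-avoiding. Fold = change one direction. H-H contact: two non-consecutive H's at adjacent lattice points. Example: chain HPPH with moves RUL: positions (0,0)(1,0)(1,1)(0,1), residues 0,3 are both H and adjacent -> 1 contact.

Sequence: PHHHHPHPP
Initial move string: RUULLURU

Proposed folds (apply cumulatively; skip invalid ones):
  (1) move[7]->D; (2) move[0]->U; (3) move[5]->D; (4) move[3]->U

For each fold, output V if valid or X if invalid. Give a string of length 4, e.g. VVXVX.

Initial: RUULLURU -> [(0, 0), (1, 0), (1, 1), (1, 2), (0, 2), (-1, 2), (-1, 3), (0, 3), (0, 4)]
Fold 1: move[7]->D => RUULLURD INVALID (collision), skipped
Fold 2: move[0]->U => UUULLURU VALID
Fold 3: move[5]->D => UUULLDRU INVALID (collision), skipped
Fold 4: move[3]->U => UUUULURU VALID

Answer: XVXV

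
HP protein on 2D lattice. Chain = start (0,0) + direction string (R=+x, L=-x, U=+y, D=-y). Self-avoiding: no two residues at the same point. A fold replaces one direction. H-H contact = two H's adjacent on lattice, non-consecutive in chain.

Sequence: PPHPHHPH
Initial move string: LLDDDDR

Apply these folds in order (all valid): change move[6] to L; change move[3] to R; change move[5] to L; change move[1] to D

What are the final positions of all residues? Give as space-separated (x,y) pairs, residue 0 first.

Answer: (0,0) (-1,0) (-1,-1) (-1,-2) (0,-2) (0,-3) (-1,-3) (-2,-3)

Derivation:
Initial moves: LLDDDDR
Fold: move[6]->L => LLDDDDL (positions: [(0, 0), (-1, 0), (-2, 0), (-2, -1), (-2, -2), (-2, -3), (-2, -4), (-3, -4)])
Fold: move[3]->R => LLDRDDL (positions: [(0, 0), (-1, 0), (-2, 0), (-2, -1), (-1, -1), (-1, -2), (-1, -3), (-2, -3)])
Fold: move[5]->L => LLDRDLL (positions: [(0, 0), (-1, 0), (-2, 0), (-2, -1), (-1, -1), (-1, -2), (-2, -2), (-3, -2)])
Fold: move[1]->D => LDDRDLL (positions: [(0, 0), (-1, 0), (-1, -1), (-1, -2), (0, -2), (0, -3), (-1, -3), (-2, -3)])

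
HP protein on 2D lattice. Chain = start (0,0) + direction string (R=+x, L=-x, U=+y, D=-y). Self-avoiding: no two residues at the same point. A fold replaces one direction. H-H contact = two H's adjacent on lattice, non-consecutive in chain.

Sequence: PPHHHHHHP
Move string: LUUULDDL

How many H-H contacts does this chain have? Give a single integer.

Positions: [(0, 0), (-1, 0), (-1, 1), (-1, 2), (-1, 3), (-2, 3), (-2, 2), (-2, 1), (-3, 1)]
H-H contact: residue 2 @(-1,1) - residue 7 @(-2, 1)
H-H contact: residue 3 @(-1,2) - residue 6 @(-2, 2)

Answer: 2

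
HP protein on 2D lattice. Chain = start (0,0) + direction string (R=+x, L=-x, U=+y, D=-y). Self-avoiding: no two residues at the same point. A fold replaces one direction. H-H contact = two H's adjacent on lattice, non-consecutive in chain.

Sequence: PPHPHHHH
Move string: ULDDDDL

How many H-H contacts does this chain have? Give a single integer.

Positions: [(0, 0), (0, 1), (-1, 1), (-1, 0), (-1, -1), (-1, -2), (-1, -3), (-2, -3)]
No H-H contacts found.

Answer: 0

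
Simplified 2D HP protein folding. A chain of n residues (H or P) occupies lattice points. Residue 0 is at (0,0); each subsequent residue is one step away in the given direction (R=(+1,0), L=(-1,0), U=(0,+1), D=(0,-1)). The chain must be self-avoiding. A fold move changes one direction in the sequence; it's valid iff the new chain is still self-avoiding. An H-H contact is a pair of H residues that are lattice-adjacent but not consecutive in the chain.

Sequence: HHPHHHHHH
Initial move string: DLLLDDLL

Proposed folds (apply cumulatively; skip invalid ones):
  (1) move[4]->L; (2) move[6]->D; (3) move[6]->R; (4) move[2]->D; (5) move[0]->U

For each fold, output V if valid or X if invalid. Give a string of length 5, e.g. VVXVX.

Answer: VVXVV

Derivation:
Initial: DLLLDDLL -> [(0, 0), (0, -1), (-1, -1), (-2, -1), (-3, -1), (-3, -2), (-3, -3), (-4, -3), (-5, -3)]
Fold 1: move[4]->L => DLLLLDLL VALID
Fold 2: move[6]->D => DLLLLDDL VALID
Fold 3: move[6]->R => DLLLLDRL INVALID (collision), skipped
Fold 4: move[2]->D => DLDLLDDL VALID
Fold 5: move[0]->U => ULDLLDDL VALID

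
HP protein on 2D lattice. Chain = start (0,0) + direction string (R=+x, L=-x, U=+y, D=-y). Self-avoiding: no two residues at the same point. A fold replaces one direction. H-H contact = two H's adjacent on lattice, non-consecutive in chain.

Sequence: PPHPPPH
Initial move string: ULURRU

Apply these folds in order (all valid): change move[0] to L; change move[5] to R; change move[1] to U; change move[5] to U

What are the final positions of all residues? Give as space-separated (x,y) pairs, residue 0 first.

Answer: (0,0) (-1,0) (-1,1) (-1,2) (0,2) (1,2) (1,3)

Derivation:
Initial moves: ULURRU
Fold: move[0]->L => LLURRU (positions: [(0, 0), (-1, 0), (-2, 0), (-2, 1), (-1, 1), (0, 1), (0, 2)])
Fold: move[5]->R => LLURRR (positions: [(0, 0), (-1, 0), (-2, 0), (-2, 1), (-1, 1), (0, 1), (1, 1)])
Fold: move[1]->U => LUURRR (positions: [(0, 0), (-1, 0), (-1, 1), (-1, 2), (0, 2), (1, 2), (2, 2)])
Fold: move[5]->U => LUURRU (positions: [(0, 0), (-1, 0), (-1, 1), (-1, 2), (0, 2), (1, 2), (1, 3)])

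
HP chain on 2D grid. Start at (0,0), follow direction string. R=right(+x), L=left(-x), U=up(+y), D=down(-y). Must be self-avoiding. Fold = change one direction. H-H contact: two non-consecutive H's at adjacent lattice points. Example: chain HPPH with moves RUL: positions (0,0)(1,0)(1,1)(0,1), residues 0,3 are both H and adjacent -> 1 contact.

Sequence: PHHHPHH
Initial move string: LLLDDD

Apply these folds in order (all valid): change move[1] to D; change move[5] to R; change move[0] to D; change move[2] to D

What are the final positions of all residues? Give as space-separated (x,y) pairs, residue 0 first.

Initial moves: LLLDDD
Fold: move[1]->D => LDLDDD (positions: [(0, 0), (-1, 0), (-1, -1), (-2, -1), (-2, -2), (-2, -3), (-2, -4)])
Fold: move[5]->R => LDLDDR (positions: [(0, 0), (-1, 0), (-1, -1), (-2, -1), (-2, -2), (-2, -3), (-1, -3)])
Fold: move[0]->D => DDLDDR (positions: [(0, 0), (0, -1), (0, -2), (-1, -2), (-1, -3), (-1, -4), (0, -4)])
Fold: move[2]->D => DDDDDR (positions: [(0, 0), (0, -1), (0, -2), (0, -3), (0, -4), (0, -5), (1, -5)])

Answer: (0,0) (0,-1) (0,-2) (0,-3) (0,-4) (0,-5) (1,-5)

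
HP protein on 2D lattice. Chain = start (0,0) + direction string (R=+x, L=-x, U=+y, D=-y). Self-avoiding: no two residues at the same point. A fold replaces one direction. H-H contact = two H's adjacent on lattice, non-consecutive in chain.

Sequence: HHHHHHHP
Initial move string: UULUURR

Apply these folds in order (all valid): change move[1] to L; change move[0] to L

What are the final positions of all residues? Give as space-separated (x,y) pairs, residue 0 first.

Answer: (0,0) (-1,0) (-2,0) (-3,0) (-3,1) (-3,2) (-2,2) (-1,2)

Derivation:
Initial moves: UULUURR
Fold: move[1]->L => ULLUURR (positions: [(0, 0), (0, 1), (-1, 1), (-2, 1), (-2, 2), (-2, 3), (-1, 3), (0, 3)])
Fold: move[0]->L => LLLUURR (positions: [(0, 0), (-1, 0), (-2, 0), (-3, 0), (-3, 1), (-3, 2), (-2, 2), (-1, 2)])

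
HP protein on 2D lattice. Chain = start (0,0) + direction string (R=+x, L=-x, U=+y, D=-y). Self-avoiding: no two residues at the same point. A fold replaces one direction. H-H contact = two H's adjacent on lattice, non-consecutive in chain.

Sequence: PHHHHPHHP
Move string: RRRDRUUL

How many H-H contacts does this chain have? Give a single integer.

Positions: [(0, 0), (1, 0), (2, 0), (3, 0), (3, -1), (4, -1), (4, 0), (4, 1), (3, 1)]
H-H contact: residue 3 @(3,0) - residue 6 @(4, 0)

Answer: 1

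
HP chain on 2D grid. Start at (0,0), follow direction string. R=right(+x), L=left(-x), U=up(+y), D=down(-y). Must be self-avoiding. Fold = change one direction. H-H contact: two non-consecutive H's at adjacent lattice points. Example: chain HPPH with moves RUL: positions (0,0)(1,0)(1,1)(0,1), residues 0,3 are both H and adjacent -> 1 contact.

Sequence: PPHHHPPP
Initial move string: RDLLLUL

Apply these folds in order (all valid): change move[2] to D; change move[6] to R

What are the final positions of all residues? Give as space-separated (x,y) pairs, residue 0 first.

Initial moves: RDLLLUL
Fold: move[2]->D => RDDLLUL (positions: [(0, 0), (1, 0), (1, -1), (1, -2), (0, -2), (-1, -2), (-1, -1), (-2, -1)])
Fold: move[6]->R => RDDLLUR (positions: [(0, 0), (1, 0), (1, -1), (1, -2), (0, -2), (-1, -2), (-1, -1), (0, -1)])

Answer: (0,0) (1,0) (1,-1) (1,-2) (0,-2) (-1,-2) (-1,-1) (0,-1)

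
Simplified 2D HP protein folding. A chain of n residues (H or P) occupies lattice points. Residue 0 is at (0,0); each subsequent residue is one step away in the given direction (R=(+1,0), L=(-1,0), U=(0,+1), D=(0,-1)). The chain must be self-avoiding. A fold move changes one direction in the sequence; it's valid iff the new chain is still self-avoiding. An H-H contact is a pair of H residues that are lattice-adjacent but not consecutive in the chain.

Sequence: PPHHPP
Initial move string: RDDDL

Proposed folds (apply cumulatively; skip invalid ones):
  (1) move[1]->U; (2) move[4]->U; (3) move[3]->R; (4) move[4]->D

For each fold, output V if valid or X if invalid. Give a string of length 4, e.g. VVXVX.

Initial: RDDDL -> [(0, 0), (1, 0), (1, -1), (1, -2), (1, -3), (0, -3)]
Fold 1: move[1]->U => RUDDL INVALID (collision), skipped
Fold 2: move[4]->U => RDDDU INVALID (collision), skipped
Fold 3: move[3]->R => RDDRL INVALID (collision), skipped
Fold 4: move[4]->D => RDDDD VALID

Answer: XXXV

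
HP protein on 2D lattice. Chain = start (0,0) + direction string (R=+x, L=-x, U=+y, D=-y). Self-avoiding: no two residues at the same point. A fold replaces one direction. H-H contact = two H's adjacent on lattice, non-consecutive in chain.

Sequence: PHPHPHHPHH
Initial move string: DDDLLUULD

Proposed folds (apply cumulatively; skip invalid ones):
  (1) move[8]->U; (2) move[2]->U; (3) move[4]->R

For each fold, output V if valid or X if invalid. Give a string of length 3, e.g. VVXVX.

Answer: VXX

Derivation:
Initial: DDDLLUULD -> [(0, 0), (0, -1), (0, -2), (0, -3), (-1, -3), (-2, -3), (-2, -2), (-2, -1), (-3, -1), (-3, -2)]
Fold 1: move[8]->U => DDDLLUULU VALID
Fold 2: move[2]->U => DDULLUULU INVALID (collision), skipped
Fold 3: move[4]->R => DDDLRUULU INVALID (collision), skipped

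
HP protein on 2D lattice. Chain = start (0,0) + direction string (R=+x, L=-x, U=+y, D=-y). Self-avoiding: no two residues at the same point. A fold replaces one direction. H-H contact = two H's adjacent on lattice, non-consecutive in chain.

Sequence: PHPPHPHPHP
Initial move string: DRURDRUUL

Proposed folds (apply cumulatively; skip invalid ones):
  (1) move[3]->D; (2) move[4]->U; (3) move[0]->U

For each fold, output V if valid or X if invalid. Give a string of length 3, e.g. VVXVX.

Answer: XVV

Derivation:
Initial: DRURDRUUL -> [(0, 0), (0, -1), (1, -1), (1, 0), (2, 0), (2, -1), (3, -1), (3, 0), (3, 1), (2, 1)]
Fold 1: move[3]->D => DRUDDRUUL INVALID (collision), skipped
Fold 2: move[4]->U => DRURURUUL VALID
Fold 3: move[0]->U => URURURUUL VALID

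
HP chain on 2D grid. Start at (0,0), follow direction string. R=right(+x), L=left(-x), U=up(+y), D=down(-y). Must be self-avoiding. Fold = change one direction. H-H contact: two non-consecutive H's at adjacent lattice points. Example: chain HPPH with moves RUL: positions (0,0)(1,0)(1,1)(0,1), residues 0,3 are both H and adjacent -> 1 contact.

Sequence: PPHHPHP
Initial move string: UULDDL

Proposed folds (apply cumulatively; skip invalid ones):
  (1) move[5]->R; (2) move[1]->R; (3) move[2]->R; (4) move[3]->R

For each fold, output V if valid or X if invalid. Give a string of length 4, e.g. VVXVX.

Initial: UULDDL -> [(0, 0), (0, 1), (0, 2), (-1, 2), (-1, 1), (-1, 0), (-2, 0)]
Fold 1: move[5]->R => UULDDR INVALID (collision), skipped
Fold 2: move[1]->R => URLDDL INVALID (collision), skipped
Fold 3: move[2]->R => UURDDL INVALID (collision), skipped
Fold 4: move[3]->R => UULRDL INVALID (collision), skipped

Answer: XXXX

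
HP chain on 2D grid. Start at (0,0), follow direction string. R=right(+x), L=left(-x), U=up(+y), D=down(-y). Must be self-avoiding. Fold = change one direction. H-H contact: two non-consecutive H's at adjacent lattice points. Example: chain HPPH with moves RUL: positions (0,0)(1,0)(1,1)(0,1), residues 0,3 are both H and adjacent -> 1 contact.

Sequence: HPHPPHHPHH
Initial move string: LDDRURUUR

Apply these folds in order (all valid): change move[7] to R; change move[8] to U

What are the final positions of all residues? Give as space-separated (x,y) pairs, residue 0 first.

Answer: (0,0) (-1,0) (-1,-1) (-1,-2) (0,-2) (0,-1) (1,-1) (1,0) (2,0) (2,1)

Derivation:
Initial moves: LDDRURUUR
Fold: move[7]->R => LDDRURURR (positions: [(0, 0), (-1, 0), (-1, -1), (-1, -2), (0, -2), (0, -1), (1, -1), (1, 0), (2, 0), (3, 0)])
Fold: move[8]->U => LDDRURURU (positions: [(0, 0), (-1, 0), (-1, -1), (-1, -2), (0, -2), (0, -1), (1, -1), (1, 0), (2, 0), (2, 1)])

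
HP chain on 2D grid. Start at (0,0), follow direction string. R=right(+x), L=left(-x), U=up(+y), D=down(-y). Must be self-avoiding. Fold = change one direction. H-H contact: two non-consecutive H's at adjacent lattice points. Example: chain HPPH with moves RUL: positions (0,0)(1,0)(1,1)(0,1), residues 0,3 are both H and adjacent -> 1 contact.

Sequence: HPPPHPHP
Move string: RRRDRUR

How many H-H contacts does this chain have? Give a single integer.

Positions: [(0, 0), (1, 0), (2, 0), (3, 0), (3, -1), (4, -1), (4, 0), (5, 0)]
No H-H contacts found.

Answer: 0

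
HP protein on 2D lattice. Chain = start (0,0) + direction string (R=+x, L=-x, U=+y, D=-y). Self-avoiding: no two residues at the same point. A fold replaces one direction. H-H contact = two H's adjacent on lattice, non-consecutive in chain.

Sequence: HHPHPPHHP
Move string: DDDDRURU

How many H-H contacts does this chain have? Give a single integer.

Answer: 1

Derivation:
Positions: [(0, 0), (0, -1), (0, -2), (0, -3), (0, -4), (1, -4), (1, -3), (2, -3), (2, -2)]
H-H contact: residue 3 @(0,-3) - residue 6 @(1, -3)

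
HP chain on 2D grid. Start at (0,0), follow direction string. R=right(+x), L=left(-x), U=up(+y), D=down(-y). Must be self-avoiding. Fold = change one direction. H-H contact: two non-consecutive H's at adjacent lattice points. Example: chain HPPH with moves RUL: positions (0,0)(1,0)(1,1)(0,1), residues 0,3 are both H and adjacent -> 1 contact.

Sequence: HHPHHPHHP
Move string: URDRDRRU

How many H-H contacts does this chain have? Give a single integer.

Answer: 1

Derivation:
Positions: [(0, 0), (0, 1), (1, 1), (1, 0), (2, 0), (2, -1), (3, -1), (4, -1), (4, 0)]
H-H contact: residue 0 @(0,0) - residue 3 @(1, 0)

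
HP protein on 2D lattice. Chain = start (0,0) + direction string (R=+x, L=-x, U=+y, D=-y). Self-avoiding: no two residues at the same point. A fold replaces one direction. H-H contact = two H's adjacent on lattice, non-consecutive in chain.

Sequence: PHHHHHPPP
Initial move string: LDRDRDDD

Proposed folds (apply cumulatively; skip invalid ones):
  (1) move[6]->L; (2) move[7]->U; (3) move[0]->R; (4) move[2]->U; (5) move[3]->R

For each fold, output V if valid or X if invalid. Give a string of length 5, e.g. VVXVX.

Answer: VXVXV

Derivation:
Initial: LDRDRDDD -> [(0, 0), (-1, 0), (-1, -1), (0, -1), (0, -2), (1, -2), (1, -3), (1, -4), (1, -5)]
Fold 1: move[6]->L => LDRDRDLD VALID
Fold 2: move[7]->U => LDRDRDLU INVALID (collision), skipped
Fold 3: move[0]->R => RDRDRDLD VALID
Fold 4: move[2]->U => RDUDRDLD INVALID (collision), skipped
Fold 5: move[3]->R => RDRRRDLD VALID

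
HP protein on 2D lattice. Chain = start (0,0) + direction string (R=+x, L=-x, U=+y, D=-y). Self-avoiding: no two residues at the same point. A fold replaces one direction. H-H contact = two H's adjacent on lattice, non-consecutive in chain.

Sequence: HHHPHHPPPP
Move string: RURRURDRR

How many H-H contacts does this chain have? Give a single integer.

Answer: 0

Derivation:
Positions: [(0, 0), (1, 0), (1, 1), (2, 1), (3, 1), (3, 2), (4, 2), (4, 1), (5, 1), (6, 1)]
No H-H contacts found.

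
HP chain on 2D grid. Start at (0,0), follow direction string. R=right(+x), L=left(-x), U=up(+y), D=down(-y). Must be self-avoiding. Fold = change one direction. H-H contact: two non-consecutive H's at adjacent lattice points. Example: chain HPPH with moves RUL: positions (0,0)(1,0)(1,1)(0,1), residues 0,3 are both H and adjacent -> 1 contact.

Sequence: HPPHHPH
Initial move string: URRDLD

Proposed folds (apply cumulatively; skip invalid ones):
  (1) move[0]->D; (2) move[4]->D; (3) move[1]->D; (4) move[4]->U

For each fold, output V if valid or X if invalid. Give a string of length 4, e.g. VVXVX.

Answer: VVVX

Derivation:
Initial: URRDLD -> [(0, 0), (0, 1), (1, 1), (2, 1), (2, 0), (1, 0), (1, -1)]
Fold 1: move[0]->D => DRRDLD VALID
Fold 2: move[4]->D => DRRDDD VALID
Fold 3: move[1]->D => DDRDDD VALID
Fold 4: move[4]->U => DDRDUD INVALID (collision), skipped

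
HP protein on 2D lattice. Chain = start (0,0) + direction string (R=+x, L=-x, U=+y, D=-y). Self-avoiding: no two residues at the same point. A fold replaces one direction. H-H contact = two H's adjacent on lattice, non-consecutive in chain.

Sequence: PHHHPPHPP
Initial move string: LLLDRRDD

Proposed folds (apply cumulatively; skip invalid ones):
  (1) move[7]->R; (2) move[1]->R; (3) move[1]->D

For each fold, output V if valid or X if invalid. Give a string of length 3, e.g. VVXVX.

Initial: LLLDRRDD -> [(0, 0), (-1, 0), (-2, 0), (-3, 0), (-3, -1), (-2, -1), (-1, -1), (-1, -2), (-1, -3)]
Fold 1: move[7]->R => LLLDRRDR VALID
Fold 2: move[1]->R => LRLDRRDR INVALID (collision), skipped
Fold 3: move[1]->D => LDLDRRDR VALID

Answer: VXV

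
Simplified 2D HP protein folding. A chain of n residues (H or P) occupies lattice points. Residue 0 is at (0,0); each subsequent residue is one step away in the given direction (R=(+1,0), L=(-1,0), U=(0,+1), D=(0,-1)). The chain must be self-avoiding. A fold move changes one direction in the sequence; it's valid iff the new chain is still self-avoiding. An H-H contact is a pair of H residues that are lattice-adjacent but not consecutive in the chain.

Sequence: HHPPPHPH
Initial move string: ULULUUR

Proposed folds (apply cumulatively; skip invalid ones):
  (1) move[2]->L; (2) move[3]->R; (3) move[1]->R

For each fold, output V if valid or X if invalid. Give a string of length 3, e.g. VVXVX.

Answer: VXX

Derivation:
Initial: ULULUUR -> [(0, 0), (0, 1), (-1, 1), (-1, 2), (-2, 2), (-2, 3), (-2, 4), (-1, 4)]
Fold 1: move[2]->L => ULLLUUR VALID
Fold 2: move[3]->R => ULLRUUR INVALID (collision), skipped
Fold 3: move[1]->R => URLLUUR INVALID (collision), skipped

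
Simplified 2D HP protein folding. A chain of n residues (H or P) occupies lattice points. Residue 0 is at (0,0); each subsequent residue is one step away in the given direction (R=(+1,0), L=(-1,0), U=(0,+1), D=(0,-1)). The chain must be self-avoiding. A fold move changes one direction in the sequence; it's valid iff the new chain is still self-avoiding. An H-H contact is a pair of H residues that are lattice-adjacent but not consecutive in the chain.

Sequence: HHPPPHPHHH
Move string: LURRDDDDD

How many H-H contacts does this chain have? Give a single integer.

Positions: [(0, 0), (-1, 0), (-1, 1), (0, 1), (1, 1), (1, 0), (1, -1), (1, -2), (1, -3), (1, -4)]
H-H contact: residue 0 @(0,0) - residue 5 @(1, 0)

Answer: 1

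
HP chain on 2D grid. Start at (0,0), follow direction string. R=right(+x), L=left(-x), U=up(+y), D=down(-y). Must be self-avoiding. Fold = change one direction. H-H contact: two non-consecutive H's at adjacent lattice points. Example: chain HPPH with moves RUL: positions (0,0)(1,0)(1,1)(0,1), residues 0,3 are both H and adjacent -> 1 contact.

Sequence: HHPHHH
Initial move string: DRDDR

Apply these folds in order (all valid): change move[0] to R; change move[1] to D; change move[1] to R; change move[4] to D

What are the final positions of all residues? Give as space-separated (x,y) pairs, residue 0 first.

Initial moves: DRDDR
Fold: move[0]->R => RRDDR (positions: [(0, 0), (1, 0), (2, 0), (2, -1), (2, -2), (3, -2)])
Fold: move[1]->D => RDDDR (positions: [(0, 0), (1, 0), (1, -1), (1, -2), (1, -3), (2, -3)])
Fold: move[1]->R => RRDDR (positions: [(0, 0), (1, 0), (2, 0), (2, -1), (2, -2), (3, -2)])
Fold: move[4]->D => RRDDD (positions: [(0, 0), (1, 0), (2, 0), (2, -1), (2, -2), (2, -3)])

Answer: (0,0) (1,0) (2,0) (2,-1) (2,-2) (2,-3)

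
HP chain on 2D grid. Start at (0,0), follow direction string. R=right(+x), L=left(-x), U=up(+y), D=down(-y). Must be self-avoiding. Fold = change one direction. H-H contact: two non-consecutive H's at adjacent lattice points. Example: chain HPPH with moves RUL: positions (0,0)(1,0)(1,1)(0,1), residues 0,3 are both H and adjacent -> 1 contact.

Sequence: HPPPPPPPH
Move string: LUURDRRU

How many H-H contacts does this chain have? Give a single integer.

Positions: [(0, 0), (-1, 0), (-1, 1), (-1, 2), (0, 2), (0, 1), (1, 1), (2, 1), (2, 2)]
No H-H contacts found.

Answer: 0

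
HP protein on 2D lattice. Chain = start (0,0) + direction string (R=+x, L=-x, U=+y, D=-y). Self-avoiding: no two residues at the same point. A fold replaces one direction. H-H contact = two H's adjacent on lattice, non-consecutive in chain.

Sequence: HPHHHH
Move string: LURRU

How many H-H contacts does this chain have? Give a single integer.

Answer: 1

Derivation:
Positions: [(0, 0), (-1, 0), (-1, 1), (0, 1), (1, 1), (1, 2)]
H-H contact: residue 0 @(0,0) - residue 3 @(0, 1)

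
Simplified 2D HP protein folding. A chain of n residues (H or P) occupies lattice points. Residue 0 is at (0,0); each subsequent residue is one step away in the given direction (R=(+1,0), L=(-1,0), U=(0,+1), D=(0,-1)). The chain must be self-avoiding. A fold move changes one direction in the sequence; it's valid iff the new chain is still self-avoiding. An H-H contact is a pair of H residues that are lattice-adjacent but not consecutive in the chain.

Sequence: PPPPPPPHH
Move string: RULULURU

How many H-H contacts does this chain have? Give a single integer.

Positions: [(0, 0), (1, 0), (1, 1), (0, 1), (0, 2), (-1, 2), (-1, 3), (0, 3), (0, 4)]
No H-H contacts found.

Answer: 0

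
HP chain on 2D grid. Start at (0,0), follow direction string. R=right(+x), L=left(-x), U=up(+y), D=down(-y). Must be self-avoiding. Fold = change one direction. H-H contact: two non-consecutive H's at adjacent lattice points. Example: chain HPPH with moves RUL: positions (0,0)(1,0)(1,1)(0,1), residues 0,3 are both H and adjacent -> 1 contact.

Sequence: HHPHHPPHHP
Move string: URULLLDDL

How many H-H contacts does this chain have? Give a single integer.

Answer: 1

Derivation:
Positions: [(0, 0), (0, 1), (1, 1), (1, 2), (0, 2), (-1, 2), (-2, 2), (-2, 1), (-2, 0), (-3, 0)]
H-H contact: residue 1 @(0,1) - residue 4 @(0, 2)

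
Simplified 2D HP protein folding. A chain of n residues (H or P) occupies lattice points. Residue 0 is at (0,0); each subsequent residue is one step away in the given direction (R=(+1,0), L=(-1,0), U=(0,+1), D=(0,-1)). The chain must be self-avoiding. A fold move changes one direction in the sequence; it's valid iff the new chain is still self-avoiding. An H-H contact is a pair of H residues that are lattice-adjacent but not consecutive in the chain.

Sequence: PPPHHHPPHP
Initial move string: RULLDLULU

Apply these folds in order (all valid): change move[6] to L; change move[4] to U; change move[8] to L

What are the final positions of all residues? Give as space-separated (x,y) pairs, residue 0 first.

Answer: (0,0) (1,0) (1,1) (0,1) (-1,1) (-1,2) (-2,2) (-3,2) (-4,2) (-5,2)

Derivation:
Initial moves: RULLDLULU
Fold: move[6]->L => RULLDLLLU (positions: [(0, 0), (1, 0), (1, 1), (0, 1), (-1, 1), (-1, 0), (-2, 0), (-3, 0), (-4, 0), (-4, 1)])
Fold: move[4]->U => RULLULLLU (positions: [(0, 0), (1, 0), (1, 1), (0, 1), (-1, 1), (-1, 2), (-2, 2), (-3, 2), (-4, 2), (-4, 3)])
Fold: move[8]->L => RULLULLLL (positions: [(0, 0), (1, 0), (1, 1), (0, 1), (-1, 1), (-1, 2), (-2, 2), (-3, 2), (-4, 2), (-5, 2)])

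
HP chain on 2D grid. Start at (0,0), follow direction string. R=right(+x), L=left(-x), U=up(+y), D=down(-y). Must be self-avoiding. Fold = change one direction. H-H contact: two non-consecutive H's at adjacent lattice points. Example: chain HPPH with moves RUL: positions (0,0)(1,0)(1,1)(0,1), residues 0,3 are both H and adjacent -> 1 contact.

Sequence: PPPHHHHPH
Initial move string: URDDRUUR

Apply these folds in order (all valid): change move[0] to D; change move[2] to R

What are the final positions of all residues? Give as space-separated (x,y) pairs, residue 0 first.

Answer: (0,0) (0,-1) (1,-1) (2,-1) (2,-2) (3,-2) (3,-1) (3,0) (4,0)

Derivation:
Initial moves: URDDRUUR
Fold: move[0]->D => DRDDRUUR (positions: [(0, 0), (0, -1), (1, -1), (1, -2), (1, -3), (2, -3), (2, -2), (2, -1), (3, -1)])
Fold: move[2]->R => DRRDRUUR (positions: [(0, 0), (0, -1), (1, -1), (2, -1), (2, -2), (3, -2), (3, -1), (3, 0), (4, 0)])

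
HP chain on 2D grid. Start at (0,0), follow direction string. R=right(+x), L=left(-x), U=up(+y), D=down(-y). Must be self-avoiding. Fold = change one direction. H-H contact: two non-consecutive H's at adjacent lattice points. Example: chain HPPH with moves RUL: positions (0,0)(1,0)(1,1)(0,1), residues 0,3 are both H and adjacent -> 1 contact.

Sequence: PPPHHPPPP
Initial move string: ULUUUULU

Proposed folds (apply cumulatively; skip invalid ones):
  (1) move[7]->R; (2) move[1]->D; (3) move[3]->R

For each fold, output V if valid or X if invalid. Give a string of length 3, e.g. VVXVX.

Initial: ULUUUULU -> [(0, 0), (0, 1), (-1, 1), (-1, 2), (-1, 3), (-1, 4), (-1, 5), (-2, 5), (-2, 6)]
Fold 1: move[7]->R => ULUUUULR INVALID (collision), skipped
Fold 2: move[1]->D => UDUUUULU INVALID (collision), skipped
Fold 3: move[3]->R => ULURUULU VALID

Answer: XXV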